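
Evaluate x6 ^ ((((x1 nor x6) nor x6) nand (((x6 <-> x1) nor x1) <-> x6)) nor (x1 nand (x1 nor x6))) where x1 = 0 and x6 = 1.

x1 nor x6 = 0 nor 1 = 0
(x1 nor x6) nor x6 = 0 nor 1 = 0
x6 <-> x1 = 1 <-> 0 = 0
(x6 <-> x1) nor x1 = 0 nor 0 = 1
((x6 <-> x1) nor x1) <-> x6 = 1 <-> 1 = 1
((x1 nor x6) nor x6) nand (((x6 <-> x1) nor x1) <-> x6) = 0 nand 1 = 1
x1 nor x6 = 0 nor 1 = 0
x1 nand (x1 nor x6) = 0 nand 0 = 1
(((x1 nor x6) nor x6) nand (((x6 <-> x1) nor x1) <-> x6)) nor (x1 nand (x1 nor x6)) = 1 nor 1 = 0
x6 ^ ((((x1 nor x6) nor x6) nand (((x6 <-> x1) nor x1) <-> x6)) nor (x1 nand (x1 nor x6))) = 1 ^ 0 = 1

1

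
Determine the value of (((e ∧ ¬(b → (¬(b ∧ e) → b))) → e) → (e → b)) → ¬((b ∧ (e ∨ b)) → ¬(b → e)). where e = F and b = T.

b ∧ e = T ∧ F = F
¬(b ∧ e) = ¬F = T
¬(b ∧ e) → b = T → T = T
b → (¬(b ∧ e) → b) = T → T = T
¬(b → (¬(b ∧ e) → b)) = ¬T = F
e ∧ ¬(b → (¬(b ∧ e) → b)) = F ∧ F = F
(e ∧ ¬(b → (¬(b ∧ e) → b))) → e = F → F = T
e → b = F → T = T
((e ∧ ¬(b → (¬(b ∧ e) → b))) → e) → (e → b) = T → T = T
e ∨ b = F ∨ T = T
b ∧ (e ∨ b) = T ∧ T = T
b → e = T → F = F
¬(b → e) = ¬F = T
(b ∧ (e ∨ b)) → ¬(b → e) = T → T = T
¬((b ∧ (e ∨ b)) → ¬(b → e)) = ¬T = F
(((e ∧ ¬(b → (¬(b ∧ e) → b))) → e) → (e → b)) → ¬((b ∧ (e ∨ b)) → ¬(b → e)) = T → F = F

F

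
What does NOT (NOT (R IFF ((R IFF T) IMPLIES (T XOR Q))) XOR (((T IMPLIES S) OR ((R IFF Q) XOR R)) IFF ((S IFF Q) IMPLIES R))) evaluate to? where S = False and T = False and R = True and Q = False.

False

R IFF T = True IFF False = False
T XOR Q = False XOR False = False
(R IFF T) IMPLIES (T XOR Q) = False IMPLIES False = True
R IFF ((R IFF T) IMPLIES (T XOR Q)) = True IFF True = True
NOT (R IFF ((R IFF T) IMPLIES (T XOR Q))) = NOT True = False
T IMPLIES S = False IMPLIES False = True
R IFF Q = True IFF False = False
(R IFF Q) XOR R = False XOR True = True
(T IMPLIES S) OR ((R IFF Q) XOR R) = True OR True = True
S IFF Q = False IFF False = True
(S IFF Q) IMPLIES R = True IMPLIES True = True
((T IMPLIES S) OR ((R IFF Q) XOR R)) IFF ((S IFF Q) IMPLIES R) = True IFF True = True
NOT (R IFF ((R IFF T) IMPLIES (T XOR Q))) XOR (((T IMPLIES S) OR ((R IFF Q) XOR R)) IFF ((S IFF Q) IMPLIES R)) = False XOR True = True
NOT (NOT (R IFF ((R IFF T) IMPLIES (T XOR Q))) XOR (((T IMPLIES S) OR ((R IFF Q) XOR R)) IFF ((S IFF Q) IMPLIES R))) = NOT True = False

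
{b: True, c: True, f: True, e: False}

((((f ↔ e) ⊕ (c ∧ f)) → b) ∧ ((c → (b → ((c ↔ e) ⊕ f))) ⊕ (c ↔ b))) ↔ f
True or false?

False

Substituting b=True, c=True, f=True, e=False:
f ↔ e = True ↔ False = False
c ∧ f = True ∧ True = True
(f ↔ e) ⊕ (c ∧ f) = False ⊕ True = True
((f ↔ e) ⊕ (c ∧ f)) → b = True → True = True
c ↔ e = True ↔ False = False
(c ↔ e) ⊕ f = False ⊕ True = True
b → ((c ↔ e) ⊕ f) = True → True = True
c → (b → ((c ↔ e) ⊕ f)) = True → True = True
c ↔ b = True ↔ True = True
(c → (b → ((c ↔ e) ⊕ f))) ⊕ (c ↔ b) = True ⊕ True = False
(((f ↔ e) ⊕ (c ∧ f)) → b) ∧ ((c → (b → ((c ↔ e) ⊕ f))) ⊕ (c ↔ b)) = True ∧ False = False
((((f ↔ e) ⊕ (c ∧ f)) → b) ∧ ((c → (b → ((c ↔ e) ⊕ f))) ⊕ (c ↔ b))) ↔ f = False ↔ True = False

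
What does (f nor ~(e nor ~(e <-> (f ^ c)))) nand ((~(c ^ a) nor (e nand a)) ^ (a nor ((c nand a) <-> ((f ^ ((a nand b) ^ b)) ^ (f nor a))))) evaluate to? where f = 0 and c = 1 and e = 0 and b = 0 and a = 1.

1

f ^ c = 0 ^ 1 = 1
e <-> (f ^ c) = 0 <-> 1 = 0
~(e <-> (f ^ c)) = ~0 = 1
e nor ~(e <-> (f ^ c)) = 0 nor 1 = 0
~(e nor ~(e <-> (f ^ c))) = ~0 = 1
f nor ~(e nor ~(e <-> (f ^ c))) = 0 nor 1 = 0
c ^ a = 1 ^ 1 = 0
~(c ^ a) = ~0 = 1
e nand a = 0 nand 1 = 1
~(c ^ a) nor (e nand a) = 1 nor 1 = 0
c nand a = 1 nand 1 = 0
a nand b = 1 nand 0 = 1
(a nand b) ^ b = 1 ^ 0 = 1
f ^ ((a nand b) ^ b) = 0 ^ 1 = 1
f nor a = 0 nor 1 = 0
(f ^ ((a nand b) ^ b)) ^ (f nor a) = 1 ^ 0 = 1
(c nand a) <-> ((f ^ ((a nand b) ^ b)) ^ (f nor a)) = 0 <-> 1 = 0
a nor ((c nand a) <-> ((f ^ ((a nand b) ^ b)) ^ (f nor a))) = 1 nor 0 = 0
(~(c ^ a) nor (e nand a)) ^ (a nor ((c nand a) <-> ((f ^ ((a nand b) ^ b)) ^ (f nor a)))) = 0 ^ 0 = 0
(f nor ~(e nor ~(e <-> (f ^ c)))) nand ((~(c ^ a) nor (e nand a)) ^ (a nor ((c nand a) <-> ((f ^ ((a nand b) ^ b)) ^ (f nor a))))) = 0 nand 0 = 1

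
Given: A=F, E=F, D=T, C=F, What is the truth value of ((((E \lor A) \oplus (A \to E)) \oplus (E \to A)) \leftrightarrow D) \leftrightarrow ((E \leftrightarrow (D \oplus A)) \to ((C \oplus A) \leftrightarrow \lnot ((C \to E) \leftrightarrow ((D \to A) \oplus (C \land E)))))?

F

Substituting A=F, E=F, D=T, C=F:
E \lor A = F \lor F = F
A \to E = F \to F = T
(E \lor A) \oplus (A \to E) = F \oplus T = T
E \to A = F \to F = T
((E \lor A) \oplus (A \to E)) \oplus (E \to A) = T \oplus T = F
(((E \lor A) \oplus (A \to E)) \oplus (E \to A)) \leftrightarrow D = F \leftrightarrow T = F
D \oplus A = T \oplus F = T
E \leftrightarrow (D \oplus A) = F \leftrightarrow T = F
C \oplus A = F \oplus F = F
C \to E = F \to F = T
D \to A = T \to F = F
C \land E = F \land F = F
(D \to A) \oplus (C \land E) = F \oplus F = F
(C \to E) \leftrightarrow ((D \to A) \oplus (C \land E)) = T \leftrightarrow F = F
\lnot ((C \to E) \leftrightarrow ((D \to A) \oplus (C \land E))) = \lnot F = T
(C \oplus A) \leftrightarrow \lnot ((C \to E) \leftrightarrow ((D \to A) \oplus (C \land E))) = F \leftrightarrow T = F
(E \leftrightarrow (D \oplus A)) \to ((C \oplus A) \leftrightarrow \lnot ((C \to E) \leftrightarrow ((D \to A) \oplus (C \land E)))) = F \to F = T
((((E \lor A) \oplus (A \to E)) \oplus (E \to A)) \leftrightarrow D) \leftrightarrow ((E \leftrightarrow (D \oplus A)) \to ((C \oplus A) \leftrightarrow \lnot ((C \to E) \leftrightarrow ((D \to A) \oplus (C \land E))))) = F \leftrightarrow T = F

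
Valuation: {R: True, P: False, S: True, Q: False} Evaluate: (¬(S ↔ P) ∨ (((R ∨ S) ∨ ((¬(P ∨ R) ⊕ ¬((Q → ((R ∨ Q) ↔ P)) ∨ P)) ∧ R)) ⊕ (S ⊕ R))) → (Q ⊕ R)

S ↔ P = True ↔ False = False
¬(S ↔ P) = ¬False = True
R ∨ S = True ∨ True = True
P ∨ R = False ∨ True = True
¬(P ∨ R) = ¬True = False
R ∨ Q = True ∨ False = True
(R ∨ Q) ↔ P = True ↔ False = False
Q → ((R ∨ Q) ↔ P) = False → False = True
(Q → ((R ∨ Q) ↔ P)) ∨ P = True ∨ False = True
¬((Q → ((R ∨ Q) ↔ P)) ∨ P) = ¬True = False
¬(P ∨ R) ⊕ ¬((Q → ((R ∨ Q) ↔ P)) ∨ P) = False ⊕ False = False
(¬(P ∨ R) ⊕ ¬((Q → ((R ∨ Q) ↔ P)) ∨ P)) ∧ R = False ∧ True = False
(R ∨ S) ∨ ((¬(P ∨ R) ⊕ ¬((Q → ((R ∨ Q) ↔ P)) ∨ P)) ∧ R) = True ∨ False = True
S ⊕ R = True ⊕ True = False
((R ∨ S) ∨ ((¬(P ∨ R) ⊕ ¬((Q → ((R ∨ Q) ↔ P)) ∨ P)) ∧ R)) ⊕ (S ⊕ R) = True ⊕ False = True
¬(S ↔ P) ∨ (((R ∨ S) ∨ ((¬(P ∨ R) ⊕ ¬((Q → ((R ∨ Q) ↔ P)) ∨ P)) ∧ R)) ⊕ (S ⊕ R)) = True ∨ True = True
Q ⊕ R = False ⊕ True = True
(¬(S ↔ P) ∨ (((R ∨ S) ∨ ((¬(P ∨ R) ⊕ ¬((Q → ((R ∨ Q) ↔ P)) ∨ P)) ∧ R)) ⊕ (S ⊕ R))) → (Q ⊕ R) = True → True = True

True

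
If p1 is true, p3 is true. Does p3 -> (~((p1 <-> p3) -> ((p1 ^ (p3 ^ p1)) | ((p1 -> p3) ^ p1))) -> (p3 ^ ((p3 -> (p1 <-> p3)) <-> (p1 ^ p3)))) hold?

True

p1 <-> p3 = True <-> True = True
p3 ^ p1 = True ^ True = False
p1 ^ (p3 ^ p1) = True ^ False = True
p1 -> p3 = True -> True = True
(p1 -> p3) ^ p1 = True ^ True = False
(p1 ^ (p3 ^ p1)) | ((p1 -> p3) ^ p1) = True | False = True
(p1 <-> p3) -> ((p1 ^ (p3 ^ p1)) | ((p1 -> p3) ^ p1)) = True -> True = True
~((p1 <-> p3) -> ((p1 ^ (p3 ^ p1)) | ((p1 -> p3) ^ p1))) = ~True = False
p1 <-> p3 = True <-> True = True
p3 -> (p1 <-> p3) = True -> True = True
p1 ^ p3 = True ^ True = False
(p3 -> (p1 <-> p3)) <-> (p1 ^ p3) = True <-> False = False
p3 ^ ((p3 -> (p1 <-> p3)) <-> (p1 ^ p3)) = True ^ False = True
~((p1 <-> p3) -> ((p1 ^ (p3 ^ p1)) | ((p1 -> p3) ^ p1))) -> (p3 ^ ((p3 -> (p1 <-> p3)) <-> (p1 ^ p3))) = False -> True = True
p3 -> (~((p1 <-> p3) -> ((p1 ^ (p3 ^ p1)) | ((p1 -> p3) ^ p1))) -> (p3 ^ ((p3 -> (p1 <-> p3)) <-> (p1 ^ p3)))) = True -> True = True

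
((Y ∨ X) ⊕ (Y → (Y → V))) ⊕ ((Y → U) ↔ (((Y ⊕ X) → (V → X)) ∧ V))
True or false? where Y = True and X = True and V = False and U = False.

False

Y ∨ X = True ∨ True = True
Y → V = True → False = False
Y → (Y → V) = True → False = False
(Y ∨ X) ⊕ (Y → (Y → V)) = True ⊕ False = True
Y → U = True → False = False
Y ⊕ X = True ⊕ True = False
V → X = False → True = True
(Y ⊕ X) → (V → X) = False → True = True
((Y ⊕ X) → (V → X)) ∧ V = True ∧ False = False
(Y → U) ↔ (((Y ⊕ X) → (V → X)) ∧ V) = False ↔ False = True
((Y ∨ X) ⊕ (Y → (Y → V))) ⊕ ((Y → U) ↔ (((Y ⊕ X) → (V → X)) ∧ V)) = True ⊕ True = False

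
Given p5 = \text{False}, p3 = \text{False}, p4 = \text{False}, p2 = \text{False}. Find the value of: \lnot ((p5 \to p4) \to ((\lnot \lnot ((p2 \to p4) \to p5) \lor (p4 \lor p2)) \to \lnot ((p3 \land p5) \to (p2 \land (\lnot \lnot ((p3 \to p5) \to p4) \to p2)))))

p5 \to p4 = \text{False} \to \text{False} = \text{True}
p2 \to p4 = \text{False} \to \text{False} = \text{True}
(p2 \to p4) \to p5 = \text{True} \to \text{False} = \text{False}
\lnot ((p2 \to p4) \to p5) = \lnot \text{False} = \text{True}
\lnot \lnot ((p2 \to p4) \to p5) = \lnot \text{True} = \text{False}
p4 \lor p2 = \text{False} \lor \text{False} = \text{False}
\lnot \lnot ((p2 \to p4) \to p5) \lor (p4 \lor p2) = \text{False} \lor \text{False} = \text{False}
p3 \land p5 = \text{False} \land \text{False} = \text{False}
p3 \to p5 = \text{False} \to \text{False} = \text{True}
(p3 \to p5) \to p4 = \text{True} \to \text{False} = \text{False}
\lnot ((p3 \to p5) \to p4) = \lnot \text{False} = \text{True}
\lnot \lnot ((p3 \to p5) \to p4) = \lnot \text{True} = \text{False}
\lnot \lnot ((p3 \to p5) \to p4) \to p2 = \text{False} \to \text{False} = \text{True}
p2 \land (\lnot \lnot ((p3 \to p5) \to p4) \to p2) = \text{False} \land \text{True} = \text{False}
(p3 \land p5) \to (p2 \land (\lnot \lnot ((p3 \to p5) \to p4) \to p2)) = \text{False} \to \text{False} = \text{True}
\lnot ((p3 \land p5) \to (p2 \land (\lnot \lnot ((p3 \to p5) \to p4) \to p2))) = \lnot \text{True} = \text{False}
(\lnot \lnot ((p2 \to p4) \to p5) \lor (p4 \lor p2)) \to \lnot ((p3 \land p5) \to (p2 \land (\lnot \lnot ((p3 \to p5) \to p4) \to p2))) = \text{False} \to \text{False} = \text{True}
(p5 \to p4) \to ((\lnot \lnot ((p2 \to p4) \to p5) \lor (p4 \lor p2)) \to \lnot ((p3 \land p5) \to (p2 \land (\lnot \lnot ((p3 \to p5) \to p4) \to p2)))) = \text{True} \to \text{True} = \text{True}
\lnot ((p5 \to p4) \to ((\lnot \lnot ((p2 \to p4) \to p5) \lor (p4 \lor p2)) \to \lnot ((p3 \land p5) \to (p2 \land (\lnot \lnot ((p3 \to p5) \to p4) \to p2))))) = \lnot \text{True} = \text{False}

\text{False}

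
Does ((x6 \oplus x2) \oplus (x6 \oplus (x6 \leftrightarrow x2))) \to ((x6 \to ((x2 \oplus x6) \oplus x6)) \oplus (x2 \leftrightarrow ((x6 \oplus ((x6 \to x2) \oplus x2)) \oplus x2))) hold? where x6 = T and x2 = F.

T

x6 \oplus x2 = T \oplus F = T
x6 \leftrightarrow x2 = T \leftrightarrow F = F
x6 \oplus (x6 \leftrightarrow x2) = T \oplus F = T
(x6 \oplus x2) \oplus (x6 \oplus (x6 \leftrightarrow x2)) = T \oplus T = F
x2 \oplus x6 = F \oplus T = T
(x2 \oplus x6) \oplus x6 = T \oplus T = F
x6 \to ((x2 \oplus x6) \oplus x6) = T \to F = F
x6 \to x2 = T \to F = F
(x6 \to x2) \oplus x2 = F \oplus F = F
x6 \oplus ((x6 \to x2) \oplus x2) = T \oplus F = T
(x6 \oplus ((x6 \to x2) \oplus x2)) \oplus x2 = T \oplus F = T
x2 \leftrightarrow ((x6 \oplus ((x6 \to x2) \oplus x2)) \oplus x2) = F \leftrightarrow T = F
(x6 \to ((x2 \oplus x6) \oplus x6)) \oplus (x2 \leftrightarrow ((x6 \oplus ((x6 \to x2) \oplus x2)) \oplus x2)) = F \oplus F = F
((x6 \oplus x2) \oplus (x6 \oplus (x6 \leftrightarrow x2))) \to ((x6 \to ((x2 \oplus x6) \oplus x6)) \oplus (x2 \leftrightarrow ((x6 \oplus ((x6 \to x2) \oplus x2)) \oplus x2))) = F \to F = T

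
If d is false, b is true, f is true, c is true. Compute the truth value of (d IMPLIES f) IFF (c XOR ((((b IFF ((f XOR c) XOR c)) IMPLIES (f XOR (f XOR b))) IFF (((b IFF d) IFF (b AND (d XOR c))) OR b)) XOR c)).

True

d IMPLIES f = False IMPLIES True = True
f XOR c = True XOR True = False
(f XOR c) XOR c = False XOR True = True
b IFF ((f XOR c) XOR c) = True IFF True = True
f XOR b = True XOR True = False
f XOR (f XOR b) = True XOR False = True
(b IFF ((f XOR c) XOR c)) IMPLIES (f XOR (f XOR b)) = True IMPLIES True = True
b IFF d = True IFF False = False
d XOR c = False XOR True = True
b AND (d XOR c) = True AND True = True
(b IFF d) IFF (b AND (d XOR c)) = False IFF True = False
((b IFF d) IFF (b AND (d XOR c))) OR b = False OR True = True
((b IFF ((f XOR c) XOR c)) IMPLIES (f XOR (f XOR b))) IFF (((b IFF d) IFF (b AND (d XOR c))) OR b) = True IFF True = True
(((b IFF ((f XOR c) XOR c)) IMPLIES (f XOR (f XOR b))) IFF (((b IFF d) IFF (b AND (d XOR c))) OR b)) XOR c = True XOR True = False
c XOR ((((b IFF ((f XOR c) XOR c)) IMPLIES (f XOR (f XOR b))) IFF (((b IFF d) IFF (b AND (d XOR c))) OR b)) XOR c) = True XOR False = True
(d IMPLIES f) IFF (c XOR ((((b IFF ((f XOR c) XOR c)) IMPLIES (f XOR (f XOR b))) IFF (((b IFF d) IFF (b AND (d XOR c))) OR b)) XOR c)) = True IFF True = True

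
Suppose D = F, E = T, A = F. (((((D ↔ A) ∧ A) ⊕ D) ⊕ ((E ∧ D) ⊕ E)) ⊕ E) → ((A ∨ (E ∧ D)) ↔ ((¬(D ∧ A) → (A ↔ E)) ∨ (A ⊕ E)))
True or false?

D ↔ A = F ↔ F = T
(D ↔ A) ∧ A = T ∧ F = F
((D ↔ A) ∧ A) ⊕ D = F ⊕ F = F
E ∧ D = T ∧ F = F
(E ∧ D) ⊕ E = F ⊕ T = T
(((D ↔ A) ∧ A) ⊕ D) ⊕ ((E ∧ D) ⊕ E) = F ⊕ T = T
((((D ↔ A) ∧ A) ⊕ D) ⊕ ((E ∧ D) ⊕ E)) ⊕ E = T ⊕ T = F
E ∧ D = T ∧ F = F
A ∨ (E ∧ D) = F ∨ F = F
D ∧ A = F ∧ F = F
¬(D ∧ A) = ¬F = T
A ↔ E = F ↔ T = F
¬(D ∧ A) → (A ↔ E) = T → F = F
A ⊕ E = F ⊕ T = T
(¬(D ∧ A) → (A ↔ E)) ∨ (A ⊕ E) = F ∨ T = T
(A ∨ (E ∧ D)) ↔ ((¬(D ∧ A) → (A ↔ E)) ∨ (A ⊕ E)) = F ↔ T = F
(((((D ↔ A) ∧ A) ⊕ D) ⊕ ((E ∧ D) ⊕ E)) ⊕ E) → ((A ∨ (E ∧ D)) ↔ ((¬(D ∧ A) → (A ↔ E)) ∨ (A ⊕ E))) = F → F = T

T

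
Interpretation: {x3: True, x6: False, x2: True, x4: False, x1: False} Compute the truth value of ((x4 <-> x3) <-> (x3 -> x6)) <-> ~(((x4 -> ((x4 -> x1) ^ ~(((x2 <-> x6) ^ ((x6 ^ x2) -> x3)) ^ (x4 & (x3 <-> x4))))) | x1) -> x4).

x4 <-> x3 = False <-> True = False
x3 -> x6 = True -> False = False
(x4 <-> x3) <-> (x3 -> x6) = False <-> False = True
x4 -> x1 = False -> False = True
x2 <-> x6 = True <-> False = False
x6 ^ x2 = False ^ True = True
(x6 ^ x2) -> x3 = True -> True = True
(x2 <-> x6) ^ ((x6 ^ x2) -> x3) = False ^ True = True
x3 <-> x4 = True <-> False = False
x4 & (x3 <-> x4) = False & False = False
((x2 <-> x6) ^ ((x6 ^ x2) -> x3)) ^ (x4 & (x3 <-> x4)) = True ^ False = True
~(((x2 <-> x6) ^ ((x6 ^ x2) -> x3)) ^ (x4 & (x3 <-> x4))) = ~True = False
(x4 -> x1) ^ ~(((x2 <-> x6) ^ ((x6 ^ x2) -> x3)) ^ (x4 & (x3 <-> x4))) = True ^ False = True
x4 -> ((x4 -> x1) ^ ~(((x2 <-> x6) ^ ((x6 ^ x2) -> x3)) ^ (x4 & (x3 <-> x4)))) = False -> True = True
(x4 -> ((x4 -> x1) ^ ~(((x2 <-> x6) ^ ((x6 ^ x2) -> x3)) ^ (x4 & (x3 <-> x4))))) | x1 = True | False = True
((x4 -> ((x4 -> x1) ^ ~(((x2 <-> x6) ^ ((x6 ^ x2) -> x3)) ^ (x4 & (x3 <-> x4))))) | x1) -> x4 = True -> False = False
~(((x4 -> ((x4 -> x1) ^ ~(((x2 <-> x6) ^ ((x6 ^ x2) -> x3)) ^ (x4 & (x3 <-> x4))))) | x1) -> x4) = ~False = True
((x4 <-> x3) <-> (x3 -> x6)) <-> ~(((x4 -> ((x4 -> x1) ^ ~(((x2 <-> x6) ^ ((x6 ^ x2) -> x3)) ^ (x4 & (x3 <-> x4))))) | x1) -> x4) = True <-> True = True

True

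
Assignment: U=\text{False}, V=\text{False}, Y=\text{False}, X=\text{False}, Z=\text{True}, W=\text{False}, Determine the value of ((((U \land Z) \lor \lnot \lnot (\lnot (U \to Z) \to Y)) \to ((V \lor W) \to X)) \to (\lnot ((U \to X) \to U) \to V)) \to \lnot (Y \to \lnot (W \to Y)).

U \land Z = \text{False} \land \text{True} = \text{False}
U \to Z = \text{False} \to \text{True} = \text{True}
\lnot (U \to Z) = \lnot \text{True} = \text{False}
\lnot (U \to Z) \to Y = \text{False} \to \text{False} = \text{True}
\lnot (\lnot (U \to Z) \to Y) = \lnot \text{True} = \text{False}
\lnot \lnot (\lnot (U \to Z) \to Y) = \lnot \text{False} = \text{True}
(U \land Z) \lor \lnot \lnot (\lnot (U \to Z) \to Y) = \text{False} \lor \text{True} = \text{True}
V \lor W = \text{False} \lor \text{False} = \text{False}
(V \lor W) \to X = \text{False} \to \text{False} = \text{True}
((U \land Z) \lor \lnot \lnot (\lnot (U \to Z) \to Y)) \to ((V \lor W) \to X) = \text{True} \to \text{True} = \text{True}
U \to X = \text{False} \to \text{False} = \text{True}
(U \to X) \to U = \text{True} \to \text{False} = \text{False}
\lnot ((U \to X) \to U) = \lnot \text{False} = \text{True}
\lnot ((U \to X) \to U) \to V = \text{True} \to \text{False} = \text{False}
(((U \land Z) \lor \lnot \lnot (\lnot (U \to Z) \to Y)) \to ((V \lor W) \to X)) \to (\lnot ((U \to X) \to U) \to V) = \text{True} \to \text{False} = \text{False}
W \to Y = \text{False} \to \text{False} = \text{True}
\lnot (W \to Y) = \lnot \text{True} = \text{False}
Y \to \lnot (W \to Y) = \text{False} \to \text{False} = \text{True}
\lnot (Y \to \lnot (W \to Y)) = \lnot \text{True} = \text{False}
((((U \land Z) \lor \lnot \lnot (\lnot (U \to Z) \to Y)) \to ((V \lor W) \to X)) \to (\lnot ((U \to X) \to U) \to V)) \to \lnot (Y \to \lnot (W \to Y)) = \text{False} \to \text{False} = \text{True}

\text{True}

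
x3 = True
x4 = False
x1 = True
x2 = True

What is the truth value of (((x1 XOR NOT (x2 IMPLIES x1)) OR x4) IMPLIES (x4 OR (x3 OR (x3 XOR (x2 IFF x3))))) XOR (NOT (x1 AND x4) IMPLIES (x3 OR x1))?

x2 IMPLIES x1 = True IMPLIES True = True
NOT (x2 IMPLIES x1) = NOT True = False
x1 XOR NOT (x2 IMPLIES x1) = True XOR False = True
(x1 XOR NOT (x2 IMPLIES x1)) OR x4 = True OR False = True
x2 IFF x3 = True IFF True = True
x3 XOR (x2 IFF x3) = True XOR True = False
x3 OR (x3 XOR (x2 IFF x3)) = True OR False = True
x4 OR (x3 OR (x3 XOR (x2 IFF x3))) = False OR True = True
((x1 XOR NOT (x2 IMPLIES x1)) OR x4) IMPLIES (x4 OR (x3 OR (x3 XOR (x2 IFF x3)))) = True IMPLIES True = True
x1 AND x4 = True AND False = False
NOT (x1 AND x4) = NOT False = True
x3 OR x1 = True OR True = True
NOT (x1 AND x4) IMPLIES (x3 OR x1) = True IMPLIES True = True
(((x1 XOR NOT (x2 IMPLIES x1)) OR x4) IMPLIES (x4 OR (x3 OR (x3 XOR (x2 IFF x3))))) XOR (NOT (x1 AND x4) IMPLIES (x3 OR x1)) = True XOR True = False

False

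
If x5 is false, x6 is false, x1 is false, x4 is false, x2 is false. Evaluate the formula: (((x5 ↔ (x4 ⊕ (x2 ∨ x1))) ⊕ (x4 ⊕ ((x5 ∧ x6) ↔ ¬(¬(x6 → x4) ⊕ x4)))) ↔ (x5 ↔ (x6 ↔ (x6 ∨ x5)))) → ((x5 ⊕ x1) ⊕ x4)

x2 ∨ x1 = False ∨ False = False
x4 ⊕ (x2 ∨ x1) = False ⊕ False = False
x5 ↔ (x4 ⊕ (x2 ∨ x1)) = False ↔ False = True
x5 ∧ x6 = False ∧ False = False
x6 → x4 = False → False = True
¬(x6 → x4) = ¬True = False
¬(x6 → x4) ⊕ x4 = False ⊕ False = False
¬(¬(x6 → x4) ⊕ x4) = ¬False = True
(x5 ∧ x6) ↔ ¬(¬(x6 → x4) ⊕ x4) = False ↔ True = False
x4 ⊕ ((x5 ∧ x6) ↔ ¬(¬(x6 → x4) ⊕ x4)) = False ⊕ False = False
(x5 ↔ (x4 ⊕ (x2 ∨ x1))) ⊕ (x4 ⊕ ((x5 ∧ x6) ↔ ¬(¬(x6 → x4) ⊕ x4))) = True ⊕ False = True
x6 ∨ x5 = False ∨ False = False
x6 ↔ (x6 ∨ x5) = False ↔ False = True
x5 ↔ (x6 ↔ (x6 ∨ x5)) = False ↔ True = False
((x5 ↔ (x4 ⊕ (x2 ∨ x1))) ⊕ (x4 ⊕ ((x5 ∧ x6) ↔ ¬(¬(x6 → x4) ⊕ x4)))) ↔ (x5 ↔ (x6 ↔ (x6 ∨ x5))) = True ↔ False = False
x5 ⊕ x1 = False ⊕ False = False
(x5 ⊕ x1) ⊕ x4 = False ⊕ False = False
(((x5 ↔ (x4 ⊕ (x2 ∨ x1))) ⊕ (x4 ⊕ ((x5 ∧ x6) ↔ ¬(¬(x6 → x4) ⊕ x4)))) ↔ (x5 ↔ (x6 ↔ (x6 ∨ x5)))) → ((x5 ⊕ x1) ⊕ x4) = False → False = True

True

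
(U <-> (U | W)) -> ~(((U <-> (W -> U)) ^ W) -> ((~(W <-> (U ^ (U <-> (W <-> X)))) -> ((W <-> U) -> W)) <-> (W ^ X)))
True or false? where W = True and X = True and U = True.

Substituting W=True, X=True, U=True:
U | W = True | True = True
U <-> (U | W) = True <-> True = True
W -> U = True -> True = True
U <-> (W -> U) = True <-> True = True
(U <-> (W -> U)) ^ W = True ^ True = False
W <-> X = True <-> True = True
U <-> (W <-> X) = True <-> True = True
U ^ (U <-> (W <-> X)) = True ^ True = False
W <-> (U ^ (U <-> (W <-> X))) = True <-> False = False
~(W <-> (U ^ (U <-> (W <-> X)))) = ~False = True
W <-> U = True <-> True = True
(W <-> U) -> W = True -> True = True
~(W <-> (U ^ (U <-> (W <-> X)))) -> ((W <-> U) -> W) = True -> True = True
W ^ X = True ^ True = False
(~(W <-> (U ^ (U <-> (W <-> X)))) -> ((W <-> U) -> W)) <-> (W ^ X) = True <-> False = False
((U <-> (W -> U)) ^ W) -> ((~(W <-> (U ^ (U <-> (W <-> X)))) -> ((W <-> U) -> W)) <-> (W ^ X)) = False -> False = True
~(((U <-> (W -> U)) ^ W) -> ((~(W <-> (U ^ (U <-> (W <-> X)))) -> ((W <-> U) -> W)) <-> (W ^ X))) = ~True = False
(U <-> (U | W)) -> ~(((U <-> (W -> U)) ^ W) -> ((~(W <-> (U ^ (U <-> (W <-> X)))) -> ((W <-> U) -> W)) <-> (W ^ X))) = True -> False = False

False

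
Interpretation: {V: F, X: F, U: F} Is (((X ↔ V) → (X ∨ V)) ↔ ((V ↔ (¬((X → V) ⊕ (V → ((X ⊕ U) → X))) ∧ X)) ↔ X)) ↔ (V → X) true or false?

X ↔ V = F ↔ F = T
X ∨ V = F ∨ F = F
(X ↔ V) → (X ∨ V) = T → F = F
X → V = F → F = T
X ⊕ U = F ⊕ F = F
(X ⊕ U) → X = F → F = T
V → ((X ⊕ U) → X) = F → T = T
(X → V) ⊕ (V → ((X ⊕ U) → X)) = T ⊕ T = F
¬((X → V) ⊕ (V → ((X ⊕ U) → X))) = ¬F = T
¬((X → V) ⊕ (V → ((X ⊕ U) → X))) ∧ X = T ∧ F = F
V ↔ (¬((X → V) ⊕ (V → ((X ⊕ U) → X))) ∧ X) = F ↔ F = T
(V ↔ (¬((X → V) ⊕ (V → ((X ⊕ U) → X))) ∧ X)) ↔ X = T ↔ F = F
((X ↔ V) → (X ∨ V)) ↔ ((V ↔ (¬((X → V) ⊕ (V → ((X ⊕ U) → X))) ∧ X)) ↔ X) = F ↔ F = T
V → X = F → F = T
(((X ↔ V) → (X ∨ V)) ↔ ((V ↔ (¬((X → V) ⊕ (V → ((X ⊕ U) → X))) ∧ X)) ↔ X)) ↔ (V → X) = T ↔ T = T

T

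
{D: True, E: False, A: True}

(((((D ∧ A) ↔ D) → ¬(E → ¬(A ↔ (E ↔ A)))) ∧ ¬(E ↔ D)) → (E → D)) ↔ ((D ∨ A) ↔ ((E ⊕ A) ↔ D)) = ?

True

D ∧ A = True ∧ True = True
(D ∧ A) ↔ D = True ↔ True = True
E ↔ A = False ↔ True = False
A ↔ (E ↔ A) = True ↔ False = False
¬(A ↔ (E ↔ A)) = ¬False = True
E → ¬(A ↔ (E ↔ A)) = False → True = True
¬(E → ¬(A ↔ (E ↔ A))) = ¬True = False
((D ∧ A) ↔ D) → ¬(E → ¬(A ↔ (E ↔ A))) = True → False = False
E ↔ D = False ↔ True = False
¬(E ↔ D) = ¬False = True
(((D ∧ A) ↔ D) → ¬(E → ¬(A ↔ (E ↔ A)))) ∧ ¬(E ↔ D) = False ∧ True = False
E → D = False → True = True
((((D ∧ A) ↔ D) → ¬(E → ¬(A ↔ (E ↔ A)))) ∧ ¬(E ↔ D)) → (E → D) = False → True = True
D ∨ A = True ∨ True = True
E ⊕ A = False ⊕ True = True
(E ⊕ A) ↔ D = True ↔ True = True
(D ∨ A) ↔ ((E ⊕ A) ↔ D) = True ↔ True = True
(((((D ∧ A) ↔ D) → ¬(E → ¬(A ↔ (E ↔ A)))) ∧ ¬(E ↔ D)) → (E → D)) ↔ ((D ∨ A) ↔ ((E ⊕ A) ↔ D)) = True ↔ True = True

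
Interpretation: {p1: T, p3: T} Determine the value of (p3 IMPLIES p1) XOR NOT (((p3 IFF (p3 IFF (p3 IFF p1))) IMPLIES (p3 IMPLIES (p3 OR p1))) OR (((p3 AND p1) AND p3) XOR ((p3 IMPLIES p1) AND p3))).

p3 IMPLIES p1 = T IMPLIES T = T
p3 IFF p1 = T IFF T = T
p3 IFF (p3 IFF p1) = T IFF T = T
p3 IFF (p3 IFF (p3 IFF p1)) = T IFF T = T
p3 OR p1 = T OR T = T
p3 IMPLIES (p3 OR p1) = T IMPLIES T = T
(p3 IFF (p3 IFF (p3 IFF p1))) IMPLIES (p3 IMPLIES (p3 OR p1)) = T IMPLIES T = T
p3 AND p1 = T AND T = T
(p3 AND p1) AND p3 = T AND T = T
p3 IMPLIES p1 = T IMPLIES T = T
(p3 IMPLIES p1) AND p3 = T AND T = T
((p3 AND p1) AND p3) XOR ((p3 IMPLIES p1) AND p3) = T XOR T = F
((p3 IFF (p3 IFF (p3 IFF p1))) IMPLIES (p3 IMPLIES (p3 OR p1))) OR (((p3 AND p1) AND p3) XOR ((p3 IMPLIES p1) AND p3)) = T OR F = T
NOT (((p3 IFF (p3 IFF (p3 IFF p1))) IMPLIES (p3 IMPLIES (p3 OR p1))) OR (((p3 AND p1) AND p3) XOR ((p3 IMPLIES p1) AND p3))) = NOT T = F
(p3 IMPLIES p1) XOR NOT (((p3 IFF (p3 IFF (p3 IFF p1))) IMPLIES (p3 IMPLIES (p3 OR p1))) OR (((p3 AND p1) AND p3) XOR ((p3 IMPLIES p1) AND p3))) = T XOR F = T

T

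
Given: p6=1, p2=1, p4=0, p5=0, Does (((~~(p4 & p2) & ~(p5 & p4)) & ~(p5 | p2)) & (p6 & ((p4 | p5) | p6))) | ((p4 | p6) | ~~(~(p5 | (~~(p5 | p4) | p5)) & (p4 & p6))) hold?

1

p4 & p2 = 0 & 1 = 0
~(p4 & p2) = ~0 = 1
~~(p4 & p2) = ~1 = 0
p5 & p4 = 0 & 0 = 0
~(p5 & p4) = ~0 = 1
~~(p4 & p2) & ~(p5 & p4) = 0 & 1 = 0
p5 | p2 = 0 | 1 = 1
~(p5 | p2) = ~1 = 0
(~~(p4 & p2) & ~(p5 & p4)) & ~(p5 | p2) = 0 & 0 = 0
p4 | p5 = 0 | 0 = 0
(p4 | p5) | p6 = 0 | 1 = 1
p6 & ((p4 | p5) | p6) = 1 & 1 = 1
((~~(p4 & p2) & ~(p5 & p4)) & ~(p5 | p2)) & (p6 & ((p4 | p5) | p6)) = 0 & 1 = 0
p4 | p6 = 0 | 1 = 1
p5 | p4 = 0 | 0 = 0
~(p5 | p4) = ~0 = 1
~~(p5 | p4) = ~1 = 0
~~(p5 | p4) | p5 = 0 | 0 = 0
p5 | (~~(p5 | p4) | p5) = 0 | 0 = 0
~(p5 | (~~(p5 | p4) | p5)) = ~0 = 1
p4 & p6 = 0 & 1 = 0
~(p5 | (~~(p5 | p4) | p5)) & (p4 & p6) = 1 & 0 = 0
~(~(p5 | (~~(p5 | p4) | p5)) & (p4 & p6)) = ~0 = 1
~~(~(p5 | (~~(p5 | p4) | p5)) & (p4 & p6)) = ~1 = 0
(p4 | p6) | ~~(~(p5 | (~~(p5 | p4) | p5)) & (p4 & p6)) = 1 | 0 = 1
(((~~(p4 & p2) & ~(p5 & p4)) & ~(p5 | p2)) & (p6 & ((p4 | p5) | p6))) | ((p4 | p6) | ~~(~(p5 | (~~(p5 | p4) | p5)) & (p4 & p6))) = 0 | 1 = 1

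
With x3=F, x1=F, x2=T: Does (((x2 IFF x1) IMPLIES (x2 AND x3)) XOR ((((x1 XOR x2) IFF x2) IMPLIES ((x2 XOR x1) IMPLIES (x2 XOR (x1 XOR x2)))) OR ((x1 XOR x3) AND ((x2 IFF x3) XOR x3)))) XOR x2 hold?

x2 IFF x1 = T IFF F = F
x2 AND x3 = T AND F = F
(x2 IFF x1) IMPLIES (x2 AND x3) = F IMPLIES F = T
x1 XOR x2 = F XOR T = T
(x1 XOR x2) IFF x2 = T IFF T = T
x2 XOR x1 = T XOR F = T
x1 XOR x2 = F XOR T = T
x2 XOR (x1 XOR x2) = T XOR T = F
(x2 XOR x1) IMPLIES (x2 XOR (x1 XOR x2)) = T IMPLIES F = F
((x1 XOR x2) IFF x2) IMPLIES ((x2 XOR x1) IMPLIES (x2 XOR (x1 XOR x2))) = T IMPLIES F = F
x1 XOR x3 = F XOR F = F
x2 IFF x3 = T IFF F = F
(x2 IFF x3) XOR x3 = F XOR F = F
(x1 XOR x3) AND ((x2 IFF x3) XOR x3) = F AND F = F
(((x1 XOR x2) IFF x2) IMPLIES ((x2 XOR x1) IMPLIES (x2 XOR (x1 XOR x2)))) OR ((x1 XOR x3) AND ((x2 IFF x3) XOR x3)) = F OR F = F
((x2 IFF x1) IMPLIES (x2 AND x3)) XOR ((((x1 XOR x2) IFF x2) IMPLIES ((x2 XOR x1) IMPLIES (x2 XOR (x1 XOR x2)))) OR ((x1 XOR x3) AND ((x2 IFF x3) XOR x3))) = T XOR F = T
(((x2 IFF x1) IMPLIES (x2 AND x3)) XOR ((((x1 XOR x2) IFF x2) IMPLIES ((x2 XOR x1) IMPLIES (x2 XOR (x1 XOR x2)))) OR ((x1 XOR x3) AND ((x2 IFF x3) XOR x3)))) XOR x2 = T XOR T = F

F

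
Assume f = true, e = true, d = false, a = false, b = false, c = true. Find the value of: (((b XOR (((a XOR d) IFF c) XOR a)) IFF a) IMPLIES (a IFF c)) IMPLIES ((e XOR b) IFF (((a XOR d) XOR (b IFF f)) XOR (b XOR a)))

true

a XOR d = false XOR false = false
(a XOR d) IFF c = false IFF true = false
((a XOR d) IFF c) XOR a = false XOR false = false
b XOR (((a XOR d) IFF c) XOR a) = false XOR false = false
(b XOR (((a XOR d) IFF c) XOR a)) IFF a = false IFF false = true
a IFF c = false IFF true = false
((b XOR (((a XOR d) IFF c) XOR a)) IFF a) IMPLIES (a IFF c) = true IMPLIES false = false
e XOR b = true XOR false = true
a XOR d = false XOR false = false
b IFF f = false IFF true = false
(a XOR d) XOR (b IFF f) = false XOR false = false
b XOR a = false XOR false = false
((a XOR d) XOR (b IFF f)) XOR (b XOR a) = false XOR false = false
(e XOR b) IFF (((a XOR d) XOR (b IFF f)) XOR (b XOR a)) = true IFF false = false
(((b XOR (((a XOR d) IFF c) XOR a)) IFF a) IMPLIES (a IFF c)) IMPLIES ((e XOR b) IFF (((a XOR d) XOR (b IFF f)) XOR (b XOR a))) = false IMPLIES false = true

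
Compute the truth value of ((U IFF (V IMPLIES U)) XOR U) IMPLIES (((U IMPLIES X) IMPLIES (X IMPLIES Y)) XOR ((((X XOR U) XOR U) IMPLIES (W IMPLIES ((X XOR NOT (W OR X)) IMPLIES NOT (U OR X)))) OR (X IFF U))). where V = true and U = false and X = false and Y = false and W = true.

false

V IMPLIES U = true IMPLIES false = false
U IFF (V IMPLIES U) = false IFF false = true
(U IFF (V IMPLIES U)) XOR U = true XOR false = true
U IMPLIES X = false IMPLIES false = true
X IMPLIES Y = false IMPLIES false = true
(U IMPLIES X) IMPLIES (X IMPLIES Y) = true IMPLIES true = true
X XOR U = false XOR false = false
(X XOR U) XOR U = false XOR false = false
W OR X = true OR false = true
NOT (W OR X) = NOT true = false
X XOR NOT (W OR X) = false XOR false = false
U OR X = false OR false = false
NOT (U OR X) = NOT false = true
(X XOR NOT (W OR X)) IMPLIES NOT (U OR X) = false IMPLIES true = true
W IMPLIES ((X XOR NOT (W OR X)) IMPLIES NOT (U OR X)) = true IMPLIES true = true
((X XOR U) XOR U) IMPLIES (W IMPLIES ((X XOR NOT (W OR X)) IMPLIES NOT (U OR X))) = false IMPLIES true = true
X IFF U = false IFF false = true
(((X XOR U) XOR U) IMPLIES (W IMPLIES ((X XOR NOT (W OR X)) IMPLIES NOT (U OR X)))) OR (X IFF U) = true OR true = true
((U IMPLIES X) IMPLIES (X IMPLIES Y)) XOR ((((X XOR U) XOR U) IMPLIES (W IMPLIES ((X XOR NOT (W OR X)) IMPLIES NOT (U OR X)))) OR (X IFF U)) = true XOR true = false
((U IFF (V IMPLIES U)) XOR U) IMPLIES (((U IMPLIES X) IMPLIES (X IMPLIES Y)) XOR ((((X XOR U) XOR U) IMPLIES (W IMPLIES ((X XOR NOT (W OR X)) IMPLIES NOT (U OR X)))) OR (X IFF U))) = true IMPLIES false = false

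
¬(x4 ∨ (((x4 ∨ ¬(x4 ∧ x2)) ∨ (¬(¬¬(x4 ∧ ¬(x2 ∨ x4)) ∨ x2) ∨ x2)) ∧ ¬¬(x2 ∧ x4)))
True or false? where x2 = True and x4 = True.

x4 ∧ x2 = True ∧ True = True
¬(x4 ∧ x2) = ¬True = False
x4 ∨ ¬(x4 ∧ x2) = True ∨ False = True
x2 ∨ x4 = True ∨ True = True
¬(x2 ∨ x4) = ¬True = False
x4 ∧ ¬(x2 ∨ x4) = True ∧ False = False
¬(x4 ∧ ¬(x2 ∨ x4)) = ¬False = True
¬¬(x4 ∧ ¬(x2 ∨ x4)) = ¬True = False
¬¬(x4 ∧ ¬(x2 ∨ x4)) ∨ x2 = False ∨ True = True
¬(¬¬(x4 ∧ ¬(x2 ∨ x4)) ∨ x2) = ¬True = False
¬(¬¬(x4 ∧ ¬(x2 ∨ x4)) ∨ x2) ∨ x2 = False ∨ True = True
(x4 ∨ ¬(x4 ∧ x2)) ∨ (¬(¬¬(x4 ∧ ¬(x2 ∨ x4)) ∨ x2) ∨ x2) = True ∨ True = True
x2 ∧ x4 = True ∧ True = True
¬(x2 ∧ x4) = ¬True = False
¬¬(x2 ∧ x4) = ¬False = True
((x4 ∨ ¬(x4 ∧ x2)) ∨ (¬(¬¬(x4 ∧ ¬(x2 ∨ x4)) ∨ x2) ∨ x2)) ∧ ¬¬(x2 ∧ x4) = True ∧ True = True
x4 ∨ (((x4 ∨ ¬(x4 ∧ x2)) ∨ (¬(¬¬(x4 ∧ ¬(x2 ∨ x4)) ∨ x2) ∨ x2)) ∧ ¬¬(x2 ∧ x4)) = True ∨ True = True
¬(x4 ∨ (((x4 ∨ ¬(x4 ∧ x2)) ∨ (¬(¬¬(x4 ∧ ¬(x2 ∨ x4)) ∨ x2) ∨ x2)) ∧ ¬¬(x2 ∧ x4))) = ¬True = False

False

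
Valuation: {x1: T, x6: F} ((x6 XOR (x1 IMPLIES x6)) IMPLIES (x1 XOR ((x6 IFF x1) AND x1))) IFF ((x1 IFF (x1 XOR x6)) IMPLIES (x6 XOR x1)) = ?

x1 IMPLIES x6 = T IMPLIES F = F
x6 XOR (x1 IMPLIES x6) = F XOR F = F
x6 IFF x1 = F IFF T = F
(x6 IFF x1) AND x1 = F AND T = F
x1 XOR ((x6 IFF x1) AND x1) = T XOR F = T
(x6 XOR (x1 IMPLIES x6)) IMPLIES (x1 XOR ((x6 IFF x1) AND x1)) = F IMPLIES T = T
x1 XOR x6 = T XOR F = T
x1 IFF (x1 XOR x6) = T IFF T = T
x6 XOR x1 = F XOR T = T
(x1 IFF (x1 XOR x6)) IMPLIES (x6 XOR x1) = T IMPLIES T = T
((x6 XOR (x1 IMPLIES x6)) IMPLIES (x1 XOR ((x6 IFF x1) AND x1))) IFF ((x1 IFF (x1 XOR x6)) IMPLIES (x6 XOR x1)) = T IFF T = T

T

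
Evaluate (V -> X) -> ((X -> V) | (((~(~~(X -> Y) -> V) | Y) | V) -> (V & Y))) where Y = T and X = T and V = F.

F

V -> X = F -> T = T
X -> V = T -> F = F
X -> Y = T -> T = T
~(X -> Y) = ~T = F
~~(X -> Y) = ~F = T
~~(X -> Y) -> V = T -> F = F
~(~~(X -> Y) -> V) = ~F = T
~(~~(X -> Y) -> V) | Y = T | T = T
(~(~~(X -> Y) -> V) | Y) | V = T | F = T
V & Y = F & T = F
((~(~~(X -> Y) -> V) | Y) | V) -> (V & Y) = T -> F = F
(X -> V) | (((~(~~(X -> Y) -> V) | Y) | V) -> (V & Y)) = F | F = F
(V -> X) -> ((X -> V) | (((~(~~(X -> Y) -> V) | Y) | V) -> (V & Y))) = T -> F = F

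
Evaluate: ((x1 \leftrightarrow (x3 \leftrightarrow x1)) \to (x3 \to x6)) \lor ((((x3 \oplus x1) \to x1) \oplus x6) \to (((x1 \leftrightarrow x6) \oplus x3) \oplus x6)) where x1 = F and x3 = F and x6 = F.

T

x3 \leftrightarrow x1 = F \leftrightarrow F = T
x1 \leftrightarrow (x3 \leftrightarrow x1) = F \leftrightarrow T = F
x3 \to x6 = F \to F = T
(x1 \leftrightarrow (x3 \leftrightarrow x1)) \to (x3 \to x6) = F \to T = T
x3 \oplus x1 = F \oplus F = F
(x3 \oplus x1) \to x1 = F \to F = T
((x3 \oplus x1) \to x1) \oplus x6 = T \oplus F = T
x1 \leftrightarrow x6 = F \leftrightarrow F = T
(x1 \leftrightarrow x6) \oplus x3 = T \oplus F = T
((x1 \leftrightarrow x6) \oplus x3) \oplus x6 = T \oplus F = T
(((x3 \oplus x1) \to x1) \oplus x6) \to (((x1 \leftrightarrow x6) \oplus x3) \oplus x6) = T \to T = T
((x1 \leftrightarrow (x3 \leftrightarrow x1)) \to (x3 \to x6)) \lor ((((x3 \oplus x1) \to x1) \oplus x6) \to (((x1 \leftrightarrow x6) \oplus x3) \oplus x6)) = T \lor T = T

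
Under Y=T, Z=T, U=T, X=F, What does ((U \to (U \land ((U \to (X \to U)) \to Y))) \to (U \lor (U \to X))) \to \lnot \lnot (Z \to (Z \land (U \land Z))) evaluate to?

T

X \to U = F \to T = T
U \to (X \to U) = T \to T = T
(U \to (X \to U)) \to Y = T \to T = T
U \land ((U \to (X \to U)) \to Y) = T \land T = T
U \to (U \land ((U \to (X \to U)) \to Y)) = T \to T = T
U \to X = T \to F = F
U \lor (U \to X) = T \lor F = T
(U \to (U \land ((U \to (X \to U)) \to Y))) \to (U \lor (U \to X)) = T \to T = T
U \land Z = T \land T = T
Z \land (U \land Z) = T \land T = T
Z \to (Z \land (U \land Z)) = T \to T = T
\lnot (Z \to (Z \land (U \land Z))) = \lnot T = F
\lnot \lnot (Z \to (Z \land (U \land Z))) = \lnot F = T
((U \to (U \land ((U \to (X \to U)) \to Y))) \to (U \lor (U \to X))) \to \lnot \lnot (Z \to (Z \land (U \land Z))) = T \to T = T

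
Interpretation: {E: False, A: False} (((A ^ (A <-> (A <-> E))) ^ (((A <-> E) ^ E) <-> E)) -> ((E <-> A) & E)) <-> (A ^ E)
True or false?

False

A <-> E = False <-> False = True
A <-> (A <-> E) = False <-> True = False
A ^ (A <-> (A <-> E)) = False ^ False = False
A <-> E = False <-> False = True
(A <-> E) ^ E = True ^ False = True
((A <-> E) ^ E) <-> E = True <-> False = False
(A ^ (A <-> (A <-> E))) ^ (((A <-> E) ^ E) <-> E) = False ^ False = False
E <-> A = False <-> False = True
(E <-> A) & E = True & False = False
((A ^ (A <-> (A <-> E))) ^ (((A <-> E) ^ E) <-> E)) -> ((E <-> A) & E) = False -> False = True
A ^ E = False ^ False = False
(((A ^ (A <-> (A <-> E))) ^ (((A <-> E) ^ E) <-> E)) -> ((E <-> A) & E)) <-> (A ^ E) = True <-> False = False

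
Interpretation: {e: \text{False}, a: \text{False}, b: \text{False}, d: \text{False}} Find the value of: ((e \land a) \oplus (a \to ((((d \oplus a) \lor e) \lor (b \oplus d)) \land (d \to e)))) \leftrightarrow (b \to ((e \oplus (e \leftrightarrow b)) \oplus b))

\text{True}

e \land a = \text{False} \land \text{False} = \text{False}
d \oplus a = \text{False} \oplus \text{False} = \text{False}
(d \oplus a) \lor e = \text{False} \lor \text{False} = \text{False}
b \oplus d = \text{False} \oplus \text{False} = \text{False}
((d \oplus a) \lor e) \lor (b \oplus d) = \text{False} \lor \text{False} = \text{False}
d \to e = \text{False} \to \text{False} = \text{True}
(((d \oplus a) \lor e) \lor (b \oplus d)) \land (d \to e) = \text{False} \land \text{True} = \text{False}
a \to ((((d \oplus a) \lor e) \lor (b \oplus d)) \land (d \to e)) = \text{False} \to \text{False} = \text{True}
(e \land a) \oplus (a \to ((((d \oplus a) \lor e) \lor (b \oplus d)) \land (d \to e))) = \text{False} \oplus \text{True} = \text{True}
e \leftrightarrow b = \text{False} \leftrightarrow \text{False} = \text{True}
e \oplus (e \leftrightarrow b) = \text{False} \oplus \text{True} = \text{True}
(e \oplus (e \leftrightarrow b)) \oplus b = \text{True} \oplus \text{False} = \text{True}
b \to ((e \oplus (e \leftrightarrow b)) \oplus b) = \text{False} \to \text{True} = \text{True}
((e \land a) \oplus (a \to ((((d \oplus a) \lor e) \lor (b \oplus d)) \land (d \to e)))) \leftrightarrow (b \to ((e \oplus (e \leftrightarrow b)) \oplus b)) = \text{True} \leftrightarrow \text{True} = \text{True}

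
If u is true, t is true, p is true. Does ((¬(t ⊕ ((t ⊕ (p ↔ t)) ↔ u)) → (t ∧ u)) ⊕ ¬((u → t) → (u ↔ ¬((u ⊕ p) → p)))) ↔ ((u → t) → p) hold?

F

p ↔ t = T ↔ T = T
t ⊕ (p ↔ t) = T ⊕ T = F
(t ⊕ (p ↔ t)) ↔ u = F ↔ T = F
t ⊕ ((t ⊕ (p ↔ t)) ↔ u) = T ⊕ F = T
¬(t ⊕ ((t ⊕ (p ↔ t)) ↔ u)) = ¬T = F
t ∧ u = T ∧ T = T
¬(t ⊕ ((t ⊕ (p ↔ t)) ↔ u)) → (t ∧ u) = F → T = T
u → t = T → T = T
u ⊕ p = T ⊕ T = F
(u ⊕ p) → p = F → T = T
¬((u ⊕ p) → p) = ¬T = F
u ↔ ¬((u ⊕ p) → p) = T ↔ F = F
(u → t) → (u ↔ ¬((u ⊕ p) → p)) = T → F = F
¬((u → t) → (u ↔ ¬((u ⊕ p) → p))) = ¬F = T
(¬(t ⊕ ((t ⊕ (p ↔ t)) ↔ u)) → (t ∧ u)) ⊕ ¬((u → t) → (u ↔ ¬((u ⊕ p) → p))) = T ⊕ T = F
u → t = T → T = T
(u → t) → p = T → T = T
((¬(t ⊕ ((t ⊕ (p ↔ t)) ↔ u)) → (t ∧ u)) ⊕ ¬((u → t) → (u ↔ ¬((u ⊕ p) → p)))) ↔ ((u → t) → p) = F ↔ T = F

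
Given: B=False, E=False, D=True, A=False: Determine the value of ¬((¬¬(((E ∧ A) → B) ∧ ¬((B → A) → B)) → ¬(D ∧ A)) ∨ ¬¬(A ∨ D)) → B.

True

Substituting B=False, E=False, D=True, A=False:
E ∧ A = False ∧ False = False
(E ∧ A) → B = False → False = True
B → A = False → False = True
(B → A) → B = True → False = False
¬((B → A) → B) = ¬False = True
((E ∧ A) → B) ∧ ¬((B → A) → B) = True ∧ True = True
¬(((E ∧ A) → B) ∧ ¬((B → A) → B)) = ¬True = False
¬¬(((E ∧ A) → B) ∧ ¬((B → A) → B)) = ¬False = True
D ∧ A = True ∧ False = False
¬(D ∧ A) = ¬False = True
¬¬(((E ∧ A) → B) ∧ ¬((B → A) → B)) → ¬(D ∧ A) = True → True = True
A ∨ D = False ∨ True = True
¬(A ∨ D) = ¬True = False
¬¬(A ∨ D) = ¬False = True
(¬¬(((E ∧ A) → B) ∧ ¬((B → A) → B)) → ¬(D ∧ A)) ∨ ¬¬(A ∨ D) = True ∨ True = True
¬((¬¬(((E ∧ A) → B) ∧ ¬((B → A) → B)) → ¬(D ∧ A)) ∨ ¬¬(A ∨ D)) = ¬True = False
¬((¬¬(((E ∧ A) → B) ∧ ¬((B → A) → B)) → ¬(D ∧ A)) ∨ ¬¬(A ∨ D)) → B = False → False = True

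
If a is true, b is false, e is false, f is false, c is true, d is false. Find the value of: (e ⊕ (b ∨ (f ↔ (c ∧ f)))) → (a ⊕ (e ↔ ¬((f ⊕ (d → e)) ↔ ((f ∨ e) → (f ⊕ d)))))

False

c ∧ f = True ∧ False = False
f ↔ (c ∧ f) = False ↔ False = True
b ∨ (f ↔ (c ∧ f)) = False ∨ True = True
e ⊕ (b ∨ (f ↔ (c ∧ f))) = False ⊕ True = True
d → e = False → False = True
f ⊕ (d → e) = False ⊕ True = True
f ∨ e = False ∨ False = False
f ⊕ d = False ⊕ False = False
(f ∨ e) → (f ⊕ d) = False → False = True
(f ⊕ (d → e)) ↔ ((f ∨ e) → (f ⊕ d)) = True ↔ True = True
¬((f ⊕ (d → e)) ↔ ((f ∨ e) → (f ⊕ d))) = ¬True = False
e ↔ ¬((f ⊕ (d → e)) ↔ ((f ∨ e) → (f ⊕ d))) = False ↔ False = True
a ⊕ (e ↔ ¬((f ⊕ (d → e)) ↔ ((f ∨ e) → (f ⊕ d)))) = True ⊕ True = False
(e ⊕ (b ∨ (f ↔ (c ∧ f)))) → (a ⊕ (e ↔ ¬((f ⊕ (d → e)) ↔ ((f ∨ e) → (f ⊕ d))))) = True → False = False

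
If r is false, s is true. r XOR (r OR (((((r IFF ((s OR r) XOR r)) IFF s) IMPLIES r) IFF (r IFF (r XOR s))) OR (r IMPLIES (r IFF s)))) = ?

s OR r = true OR false = true
(s OR r) XOR r = true XOR false = true
r IFF ((s OR r) XOR r) = false IFF true = false
(r IFF ((s OR r) XOR r)) IFF s = false IFF true = false
((r IFF ((s OR r) XOR r)) IFF s) IMPLIES r = false IMPLIES false = true
r XOR s = false XOR true = true
r IFF (r XOR s) = false IFF true = false
(((r IFF ((s OR r) XOR r)) IFF s) IMPLIES r) IFF (r IFF (r XOR s)) = true IFF false = false
r IFF s = false IFF true = false
r IMPLIES (r IFF s) = false IMPLIES false = true
((((r IFF ((s OR r) XOR r)) IFF s) IMPLIES r) IFF (r IFF (r XOR s))) OR (r IMPLIES (r IFF s)) = false OR true = true
r OR (((((r IFF ((s OR r) XOR r)) IFF s) IMPLIES r) IFF (r IFF (r XOR s))) OR (r IMPLIES (r IFF s))) = false OR true = true
r XOR (r OR (((((r IFF ((s OR r) XOR r)) IFF s) IMPLIES r) IFF (r IFF (r XOR s))) OR (r IMPLIES (r IFF s)))) = false XOR true = true

true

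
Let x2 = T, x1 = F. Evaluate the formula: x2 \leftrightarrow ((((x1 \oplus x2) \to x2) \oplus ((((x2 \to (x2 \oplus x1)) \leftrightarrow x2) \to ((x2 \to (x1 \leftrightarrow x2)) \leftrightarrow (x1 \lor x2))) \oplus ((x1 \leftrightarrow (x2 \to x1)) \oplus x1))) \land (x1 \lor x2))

F

x1 \oplus x2 = F \oplus T = T
(x1 \oplus x2) \to x2 = T \to T = T
x2 \oplus x1 = T \oplus F = T
x2 \to (x2 \oplus x1) = T \to T = T
(x2 \to (x2 \oplus x1)) \leftrightarrow x2 = T \leftrightarrow T = T
x1 \leftrightarrow x2 = F \leftrightarrow T = F
x2 \to (x1 \leftrightarrow x2) = T \to F = F
x1 \lor x2 = F \lor T = T
(x2 \to (x1 \leftrightarrow x2)) \leftrightarrow (x1 \lor x2) = F \leftrightarrow T = F
((x2 \to (x2 \oplus x1)) \leftrightarrow x2) \to ((x2 \to (x1 \leftrightarrow x2)) \leftrightarrow (x1 \lor x2)) = T \to F = F
x2 \to x1 = T \to F = F
x1 \leftrightarrow (x2 \to x1) = F \leftrightarrow F = T
(x1 \leftrightarrow (x2 \to x1)) \oplus x1 = T \oplus F = T
(((x2 \to (x2 \oplus x1)) \leftrightarrow x2) \to ((x2 \to (x1 \leftrightarrow x2)) \leftrightarrow (x1 \lor x2))) \oplus ((x1 \leftrightarrow (x2 \to x1)) \oplus x1) = F \oplus T = T
((x1 \oplus x2) \to x2) \oplus ((((x2 \to (x2 \oplus x1)) \leftrightarrow x2) \to ((x2 \to (x1 \leftrightarrow x2)) \leftrightarrow (x1 \lor x2))) \oplus ((x1 \leftrightarrow (x2 \to x1)) \oplus x1)) = T \oplus T = F
x1 \lor x2 = F \lor T = T
(((x1 \oplus x2) \to x2) \oplus ((((x2 \to (x2 \oplus x1)) \leftrightarrow x2) \to ((x2 \to (x1 \leftrightarrow x2)) \leftrightarrow (x1 \lor x2))) \oplus ((x1 \leftrightarrow (x2 \to x1)) \oplus x1))) \land (x1 \lor x2) = F \land T = F
x2 \leftrightarrow ((((x1 \oplus x2) \to x2) \oplus ((((x2 \to (x2 \oplus x1)) \leftrightarrow x2) \to ((x2 \to (x1 \leftrightarrow x2)) \leftrightarrow (x1 \lor x2))) \oplus ((x1 \leftrightarrow (x2 \to x1)) \oplus x1))) \land (x1 \lor x2)) = T \leftrightarrow F = F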